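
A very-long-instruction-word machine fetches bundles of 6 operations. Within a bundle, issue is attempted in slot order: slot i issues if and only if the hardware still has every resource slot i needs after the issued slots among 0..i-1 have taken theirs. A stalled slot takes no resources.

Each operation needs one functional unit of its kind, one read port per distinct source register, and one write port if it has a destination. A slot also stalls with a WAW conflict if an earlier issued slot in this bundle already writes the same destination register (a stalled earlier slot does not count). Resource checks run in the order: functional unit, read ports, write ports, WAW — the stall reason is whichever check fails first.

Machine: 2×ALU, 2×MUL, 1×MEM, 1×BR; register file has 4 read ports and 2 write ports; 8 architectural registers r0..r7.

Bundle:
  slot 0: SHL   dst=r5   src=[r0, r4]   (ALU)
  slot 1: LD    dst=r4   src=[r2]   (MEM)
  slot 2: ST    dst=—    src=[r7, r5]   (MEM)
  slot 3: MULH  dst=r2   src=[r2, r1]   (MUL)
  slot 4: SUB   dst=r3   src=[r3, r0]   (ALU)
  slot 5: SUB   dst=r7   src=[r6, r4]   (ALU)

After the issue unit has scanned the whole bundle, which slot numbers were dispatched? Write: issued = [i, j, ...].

issued = [0, 1]

slot 0 (ALU): ISSUE — free A1,Mu2,Ld1,B1 rp2 wp1
slot 1 (MEM): ISSUE — free A1,Mu2,Ld0,B1 rp1 wp0
slot 2 (MEM): stall FU — free A1,Mu2,Ld0,B1 rp1 wp0
slot 3 (MUL): stall RD_PORT — free A1,Mu2,Ld0,B1 rp1 wp0
slot 4 (ALU): stall RD_PORT — free A1,Mu2,Ld0,B1 rp1 wp0
slot 5 (ALU): stall RD_PORT — free A1,Mu2,Ld0,B1 rp1 wp0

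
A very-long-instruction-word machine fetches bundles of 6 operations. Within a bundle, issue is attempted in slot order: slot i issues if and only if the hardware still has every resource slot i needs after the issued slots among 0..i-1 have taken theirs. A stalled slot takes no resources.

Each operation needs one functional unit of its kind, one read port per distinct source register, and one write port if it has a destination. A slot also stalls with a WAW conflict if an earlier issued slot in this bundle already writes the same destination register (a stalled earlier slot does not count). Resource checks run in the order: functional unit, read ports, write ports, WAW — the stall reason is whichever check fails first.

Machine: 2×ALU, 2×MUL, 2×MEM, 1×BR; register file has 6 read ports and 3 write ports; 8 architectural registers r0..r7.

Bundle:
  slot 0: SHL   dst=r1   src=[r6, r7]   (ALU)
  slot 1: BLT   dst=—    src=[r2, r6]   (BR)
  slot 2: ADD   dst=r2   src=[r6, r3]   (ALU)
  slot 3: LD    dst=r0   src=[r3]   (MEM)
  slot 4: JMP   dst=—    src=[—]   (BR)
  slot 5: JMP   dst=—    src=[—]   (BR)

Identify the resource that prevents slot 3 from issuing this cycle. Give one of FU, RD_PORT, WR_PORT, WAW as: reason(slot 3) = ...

reason(slot 3) = RD_PORT

(0) want 1×ALU +2rd +1wr — yes → AL1|MU2|ME2|BR1|rd4|wr2
(1) want 1×BR +2rd +0wr — yes → AL1|MU2|ME2|BR0|rd2|wr2
(2) want 1×ALU +2rd +1wr — yes → AL0|MU2|ME2|BR0|rd0|wr1
(3) want 1×MEM +1rd +1wr — RD_PORT → AL0|MU2|ME2|BR0|rd0|wr1
(4) want 1×BR +0rd +0wr — FU → AL0|MU2|ME2|BR0|rd0|wr1
(5) want 1×BR +0rd +0wr — FU → AL0|MU2|ME2|BR0|rd0|wr1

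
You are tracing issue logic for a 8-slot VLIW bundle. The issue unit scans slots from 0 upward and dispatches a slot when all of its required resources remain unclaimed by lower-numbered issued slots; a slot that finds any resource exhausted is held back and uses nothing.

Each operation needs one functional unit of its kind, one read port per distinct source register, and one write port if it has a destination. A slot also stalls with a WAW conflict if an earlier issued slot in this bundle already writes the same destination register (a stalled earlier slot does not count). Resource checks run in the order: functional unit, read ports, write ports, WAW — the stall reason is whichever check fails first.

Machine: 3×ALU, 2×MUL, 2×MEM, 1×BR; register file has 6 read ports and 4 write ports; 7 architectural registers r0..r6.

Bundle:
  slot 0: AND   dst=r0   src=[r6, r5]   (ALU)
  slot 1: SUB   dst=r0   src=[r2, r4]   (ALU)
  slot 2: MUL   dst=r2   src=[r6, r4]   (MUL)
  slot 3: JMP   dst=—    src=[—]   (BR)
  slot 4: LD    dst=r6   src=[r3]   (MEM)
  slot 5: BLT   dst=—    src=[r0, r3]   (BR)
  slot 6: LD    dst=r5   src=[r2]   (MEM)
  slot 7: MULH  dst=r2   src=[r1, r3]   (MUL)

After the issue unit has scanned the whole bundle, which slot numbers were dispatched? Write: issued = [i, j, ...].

issued = [0, 2, 3, 4, 6]

  0. ALU→r0 ⇒ go  {2A/2Mu/2Ld/1B | 4r 3w}
  1. ALU→r0 ⇒ no(WAW)  {2A/2Mu/2Ld/1B | 4r 3w}
  2. MUL→r2 ⇒ go  {2A/1Mu/2Ld/1B | 2r 2w}
  3. BR ⇒ go  {2A/1Mu/2Ld/0B | 2r 2w}
  4. MEM→r6 ⇒ go  {2A/1Mu/1Ld/0B | 1r 1w}
  5. BR ⇒ no(FU)  {2A/1Mu/1Ld/0B | 1r 1w}
  6. MEM→r5 ⇒ go  {2A/1Mu/0Ld/0B | 0r 0w}
  7. MUL→r2 ⇒ no(RD_PORT)  {2A/1Mu/0Ld/0B | 0r 0w}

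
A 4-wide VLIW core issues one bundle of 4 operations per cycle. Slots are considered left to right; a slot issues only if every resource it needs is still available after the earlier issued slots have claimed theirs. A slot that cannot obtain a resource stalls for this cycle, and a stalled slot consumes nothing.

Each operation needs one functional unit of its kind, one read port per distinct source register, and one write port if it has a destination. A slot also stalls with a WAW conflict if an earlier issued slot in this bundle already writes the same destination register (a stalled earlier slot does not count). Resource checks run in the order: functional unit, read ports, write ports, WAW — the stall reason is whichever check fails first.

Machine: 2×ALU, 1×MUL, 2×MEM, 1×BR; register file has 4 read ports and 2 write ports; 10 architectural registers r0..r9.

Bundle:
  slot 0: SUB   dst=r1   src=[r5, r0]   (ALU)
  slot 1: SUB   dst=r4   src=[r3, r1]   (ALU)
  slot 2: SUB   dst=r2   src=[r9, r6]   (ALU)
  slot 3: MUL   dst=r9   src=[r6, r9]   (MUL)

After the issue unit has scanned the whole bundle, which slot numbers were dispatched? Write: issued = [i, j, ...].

(0) want 1×ALU +2rd +1wr — yes → AL1|MU1|ME2|BR1|rd2|wr1
(1) want 1×ALU +2rd +1wr — yes → AL0|MU1|ME2|BR1|rd0|wr0
(2) want 1×ALU +2rd +1wr — FU → AL0|MU1|ME2|BR1|rd0|wr0
(3) want 1×MUL +2rd +1wr — RD_PORT → AL0|MU1|ME2|BR1|rd0|wr0

issued = [0, 1]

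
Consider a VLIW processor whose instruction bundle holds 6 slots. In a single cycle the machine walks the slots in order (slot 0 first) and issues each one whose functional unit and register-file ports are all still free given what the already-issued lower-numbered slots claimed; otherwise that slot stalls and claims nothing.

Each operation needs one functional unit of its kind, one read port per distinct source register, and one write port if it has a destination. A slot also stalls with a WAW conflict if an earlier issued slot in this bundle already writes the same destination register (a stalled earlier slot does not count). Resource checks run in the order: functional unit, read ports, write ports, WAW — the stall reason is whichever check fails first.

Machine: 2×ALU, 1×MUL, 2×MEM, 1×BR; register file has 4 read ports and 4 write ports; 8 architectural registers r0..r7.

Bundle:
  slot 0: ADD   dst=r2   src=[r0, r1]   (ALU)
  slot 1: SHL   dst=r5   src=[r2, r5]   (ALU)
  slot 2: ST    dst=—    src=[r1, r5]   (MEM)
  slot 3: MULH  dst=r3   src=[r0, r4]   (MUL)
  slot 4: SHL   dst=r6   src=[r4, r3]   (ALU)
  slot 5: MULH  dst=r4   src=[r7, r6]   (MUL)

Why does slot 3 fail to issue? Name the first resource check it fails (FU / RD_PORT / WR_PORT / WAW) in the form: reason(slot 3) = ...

  0. ALU→r2 ⇒ go  {1A/1Mu/2Ld/1B | 2r 3w}
  1. ALU→r5 ⇒ go  {0A/1Mu/2Ld/1B | 0r 2w}
  2. MEM ⇒ no(RD_PORT)  {0A/1Mu/2Ld/1B | 0r 2w}
  3. MUL→r3 ⇒ no(RD_PORT)  {0A/1Mu/2Ld/1B | 0r 2w}
  4. ALU→r6 ⇒ no(FU)  {0A/1Mu/2Ld/1B | 0r 2w}
  5. MUL→r4 ⇒ no(RD_PORT)  {0A/1Mu/2Ld/1B | 0r 2w}

reason(slot 3) = RD_PORT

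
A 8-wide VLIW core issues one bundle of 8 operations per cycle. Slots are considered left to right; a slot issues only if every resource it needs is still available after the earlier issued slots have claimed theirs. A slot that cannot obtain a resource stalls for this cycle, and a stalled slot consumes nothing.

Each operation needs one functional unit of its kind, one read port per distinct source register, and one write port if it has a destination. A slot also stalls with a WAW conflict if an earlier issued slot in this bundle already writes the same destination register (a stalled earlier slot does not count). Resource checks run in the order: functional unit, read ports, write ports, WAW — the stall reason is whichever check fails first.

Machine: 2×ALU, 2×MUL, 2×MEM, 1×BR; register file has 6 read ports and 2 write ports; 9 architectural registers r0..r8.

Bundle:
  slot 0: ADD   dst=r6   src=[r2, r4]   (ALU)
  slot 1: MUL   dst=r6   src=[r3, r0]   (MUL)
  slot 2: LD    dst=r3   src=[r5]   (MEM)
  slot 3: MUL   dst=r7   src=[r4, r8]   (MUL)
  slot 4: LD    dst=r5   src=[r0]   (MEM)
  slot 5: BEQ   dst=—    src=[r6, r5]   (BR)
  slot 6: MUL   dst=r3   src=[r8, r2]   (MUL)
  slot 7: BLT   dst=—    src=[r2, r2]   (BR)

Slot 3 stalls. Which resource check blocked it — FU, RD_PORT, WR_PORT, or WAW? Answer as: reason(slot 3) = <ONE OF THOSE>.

reason(slot 3) = WR_PORT

#0 ALU src=r2,r4 dispatched  <A:1 Mu:2 Ld:2 B:1 rd:4 wr:1>
#1 MUL src=r3,r0 held:WAW  <A:1 Mu:2 Ld:2 B:1 rd:4 wr:1>
#2 MEM src=r5 dispatched  <A:1 Mu:2 Ld:1 B:1 rd:3 wr:0>
#3 MUL src=r4,r8 held:WR_PORT  <A:1 Mu:2 Ld:1 B:1 rd:3 wr:0>
#4 MEM src=r0 held:WR_PORT  <A:1 Mu:2 Ld:1 B:1 rd:3 wr:0>
#5 BR src=r6,r5 dispatched  <A:1 Mu:2 Ld:1 B:0 rd:1 wr:0>
#6 MUL src=r8,r2 held:RD_PORT  <A:1 Mu:2 Ld:1 B:0 rd:1 wr:0>
#7 BR src=r2,r2 held:FU  <A:1 Mu:2 Ld:1 B:0 rd:1 wr:0>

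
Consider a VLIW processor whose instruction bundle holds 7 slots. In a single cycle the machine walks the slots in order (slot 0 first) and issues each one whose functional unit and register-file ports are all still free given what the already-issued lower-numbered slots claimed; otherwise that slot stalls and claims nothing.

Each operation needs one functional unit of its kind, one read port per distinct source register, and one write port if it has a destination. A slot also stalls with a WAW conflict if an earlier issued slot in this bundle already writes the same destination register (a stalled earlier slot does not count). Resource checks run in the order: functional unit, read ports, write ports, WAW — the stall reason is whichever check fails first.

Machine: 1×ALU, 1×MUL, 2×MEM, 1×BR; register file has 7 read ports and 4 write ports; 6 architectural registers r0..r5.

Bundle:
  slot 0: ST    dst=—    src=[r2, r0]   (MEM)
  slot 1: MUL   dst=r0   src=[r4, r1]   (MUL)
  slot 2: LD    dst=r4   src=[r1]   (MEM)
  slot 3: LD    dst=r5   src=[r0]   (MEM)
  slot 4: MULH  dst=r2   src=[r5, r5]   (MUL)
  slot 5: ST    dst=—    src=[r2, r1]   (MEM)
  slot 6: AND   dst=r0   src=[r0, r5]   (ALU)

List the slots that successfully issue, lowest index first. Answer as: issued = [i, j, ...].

#0 MEM src=r2,r0 dispatched  <A:1 Mu:1 Ld:1 B:1 rd:5 wr:4>
#1 MUL src=r4,r1 dispatched  <A:1 Mu:0 Ld:1 B:1 rd:3 wr:3>
#2 MEM src=r1 dispatched  <A:1 Mu:0 Ld:0 B:1 rd:2 wr:2>
#3 MEM src=r0 held:FU  <A:1 Mu:0 Ld:0 B:1 rd:2 wr:2>
#4 MUL src=r5,r5 held:FU  <A:1 Mu:0 Ld:0 B:1 rd:2 wr:2>
#5 MEM src=r2,r1 held:FU  <A:1 Mu:0 Ld:0 B:1 rd:2 wr:2>
#6 ALU src=r0,r5 held:WAW  <A:1 Mu:0 Ld:0 B:1 rd:2 wr:2>

issued = [0, 1, 2]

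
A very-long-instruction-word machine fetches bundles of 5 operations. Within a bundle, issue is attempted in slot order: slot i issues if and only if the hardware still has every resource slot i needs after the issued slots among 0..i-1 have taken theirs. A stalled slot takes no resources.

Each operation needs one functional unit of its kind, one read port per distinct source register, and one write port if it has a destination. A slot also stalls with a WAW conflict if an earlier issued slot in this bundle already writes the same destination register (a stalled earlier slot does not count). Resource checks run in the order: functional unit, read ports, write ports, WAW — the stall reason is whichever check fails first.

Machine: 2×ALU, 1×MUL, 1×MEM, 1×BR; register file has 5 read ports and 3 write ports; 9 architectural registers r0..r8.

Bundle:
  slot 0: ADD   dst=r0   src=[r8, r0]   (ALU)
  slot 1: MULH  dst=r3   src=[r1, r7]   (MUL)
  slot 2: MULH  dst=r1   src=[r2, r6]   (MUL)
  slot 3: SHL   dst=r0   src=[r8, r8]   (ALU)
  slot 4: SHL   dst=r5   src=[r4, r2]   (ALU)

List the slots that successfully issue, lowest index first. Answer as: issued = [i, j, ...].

issued = [0, 1]

slot 0 (ALU): ISSUE — free A1,Mu1,Ld1,B1 rp3 wp2
slot 1 (MUL): ISSUE — free A1,Mu0,Ld1,B1 rp1 wp1
slot 2 (MUL): stall FU — free A1,Mu0,Ld1,B1 rp1 wp1
slot 3 (ALU): stall WAW — free A1,Mu0,Ld1,B1 rp1 wp1
slot 4 (ALU): stall RD_PORT — free A1,Mu0,Ld1,B1 rp1 wp1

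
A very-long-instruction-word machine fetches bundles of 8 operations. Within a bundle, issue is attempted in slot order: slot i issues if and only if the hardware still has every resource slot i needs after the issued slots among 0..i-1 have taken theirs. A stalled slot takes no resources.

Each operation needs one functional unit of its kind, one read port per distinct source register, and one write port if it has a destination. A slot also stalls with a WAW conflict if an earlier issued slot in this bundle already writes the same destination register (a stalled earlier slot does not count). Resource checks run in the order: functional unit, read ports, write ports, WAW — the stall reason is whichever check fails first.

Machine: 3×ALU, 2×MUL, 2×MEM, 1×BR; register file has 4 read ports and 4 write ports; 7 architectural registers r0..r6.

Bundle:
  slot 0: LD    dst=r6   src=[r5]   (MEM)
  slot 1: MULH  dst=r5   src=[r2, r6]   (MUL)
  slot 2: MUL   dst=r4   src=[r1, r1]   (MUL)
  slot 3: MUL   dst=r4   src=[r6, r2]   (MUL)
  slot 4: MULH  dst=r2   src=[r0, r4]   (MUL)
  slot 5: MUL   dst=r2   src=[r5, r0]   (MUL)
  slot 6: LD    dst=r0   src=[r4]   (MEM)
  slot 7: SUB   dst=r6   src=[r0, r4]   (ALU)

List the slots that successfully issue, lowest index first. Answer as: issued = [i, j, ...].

issued = [0, 1, 2]

(0) want 1×MEM +1rd +1wr — yes → AL3|MU2|ME1|BR1|rd3|wr3
(1) want 1×MUL +2rd +1wr — yes → AL3|MU1|ME1|BR1|rd1|wr2
(2) want 1×MUL +1rd +1wr — yes → AL3|MU0|ME1|BR1|rd0|wr1
(3) want 1×MUL +2rd +1wr — FU → AL3|MU0|ME1|BR1|rd0|wr1
(4) want 1×MUL +2rd +1wr — FU → AL3|MU0|ME1|BR1|rd0|wr1
(5) want 1×MUL +2rd +1wr — FU → AL3|MU0|ME1|BR1|rd0|wr1
(6) want 1×MEM +1rd +1wr — RD_PORT → AL3|MU0|ME1|BR1|rd0|wr1
(7) want 1×ALU +2rd +1wr — RD_PORT → AL3|MU0|ME1|BR1|rd0|wr1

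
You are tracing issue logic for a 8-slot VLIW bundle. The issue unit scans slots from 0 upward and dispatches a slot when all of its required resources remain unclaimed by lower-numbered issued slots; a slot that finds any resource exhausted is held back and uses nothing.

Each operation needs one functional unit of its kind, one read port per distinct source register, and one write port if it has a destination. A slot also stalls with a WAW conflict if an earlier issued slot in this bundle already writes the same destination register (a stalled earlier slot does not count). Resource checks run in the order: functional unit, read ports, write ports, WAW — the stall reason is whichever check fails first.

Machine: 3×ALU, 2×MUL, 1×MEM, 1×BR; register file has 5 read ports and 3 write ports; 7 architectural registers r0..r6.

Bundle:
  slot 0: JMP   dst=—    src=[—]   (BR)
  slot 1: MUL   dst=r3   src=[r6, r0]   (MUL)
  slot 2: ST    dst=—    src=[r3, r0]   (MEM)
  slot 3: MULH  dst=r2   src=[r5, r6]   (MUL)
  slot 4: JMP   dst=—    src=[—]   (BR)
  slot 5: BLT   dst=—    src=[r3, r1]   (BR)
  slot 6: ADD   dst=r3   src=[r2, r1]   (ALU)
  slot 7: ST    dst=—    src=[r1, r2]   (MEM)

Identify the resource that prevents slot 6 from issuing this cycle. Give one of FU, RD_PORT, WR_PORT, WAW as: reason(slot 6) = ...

slot 0 (BR): ISSUE — free A3,Mu2,Ld1,B0 rp5 wp3
slot 1 (MUL): ISSUE — free A3,Mu1,Ld1,B0 rp3 wp2
slot 2 (MEM): ISSUE — free A3,Mu1,Ld0,B0 rp1 wp2
slot 3 (MUL): stall RD_PORT — free A3,Mu1,Ld0,B0 rp1 wp2
slot 4 (BR): stall FU — free A3,Mu1,Ld0,B0 rp1 wp2
slot 5 (BR): stall FU — free A3,Mu1,Ld0,B0 rp1 wp2
slot 6 (ALU): stall RD_PORT — free A3,Mu1,Ld0,B0 rp1 wp2
slot 7 (MEM): stall FU — free A3,Mu1,Ld0,B0 rp1 wp2

reason(slot 6) = RD_PORT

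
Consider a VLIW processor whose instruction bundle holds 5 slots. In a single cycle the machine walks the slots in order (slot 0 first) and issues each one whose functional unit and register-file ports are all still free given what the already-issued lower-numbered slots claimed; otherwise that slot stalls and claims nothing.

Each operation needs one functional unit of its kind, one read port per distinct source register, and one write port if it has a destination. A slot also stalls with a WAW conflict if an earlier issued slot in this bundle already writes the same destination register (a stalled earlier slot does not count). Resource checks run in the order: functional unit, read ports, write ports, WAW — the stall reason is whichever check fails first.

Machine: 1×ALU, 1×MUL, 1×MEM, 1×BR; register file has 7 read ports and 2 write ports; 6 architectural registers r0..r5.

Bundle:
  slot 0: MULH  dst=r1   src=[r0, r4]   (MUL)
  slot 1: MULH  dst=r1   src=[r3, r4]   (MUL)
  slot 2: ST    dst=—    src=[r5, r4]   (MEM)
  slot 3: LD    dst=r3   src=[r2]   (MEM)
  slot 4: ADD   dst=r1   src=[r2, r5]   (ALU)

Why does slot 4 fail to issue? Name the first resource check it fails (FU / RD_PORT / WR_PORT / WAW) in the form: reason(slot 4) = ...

reason(slot 4) = WAW

[0] MUL needs rd=2 wr=1: ok; after: ALU=1 MUL=0 MEM=1 BR=1, R=5, W=1
[1] MUL needs rd=2 wr=1: FU; after: ALU=1 MUL=0 MEM=1 BR=1, R=5, W=1
[2] MEM needs rd=2 wr=0: ok; after: ALU=1 MUL=0 MEM=0 BR=1, R=3, W=1
[3] MEM needs rd=1 wr=1: FU; after: ALU=1 MUL=0 MEM=0 BR=1, R=3, W=1
[4] ALU needs rd=2 wr=1: WAW; after: ALU=1 MUL=0 MEM=0 BR=1, R=3, W=1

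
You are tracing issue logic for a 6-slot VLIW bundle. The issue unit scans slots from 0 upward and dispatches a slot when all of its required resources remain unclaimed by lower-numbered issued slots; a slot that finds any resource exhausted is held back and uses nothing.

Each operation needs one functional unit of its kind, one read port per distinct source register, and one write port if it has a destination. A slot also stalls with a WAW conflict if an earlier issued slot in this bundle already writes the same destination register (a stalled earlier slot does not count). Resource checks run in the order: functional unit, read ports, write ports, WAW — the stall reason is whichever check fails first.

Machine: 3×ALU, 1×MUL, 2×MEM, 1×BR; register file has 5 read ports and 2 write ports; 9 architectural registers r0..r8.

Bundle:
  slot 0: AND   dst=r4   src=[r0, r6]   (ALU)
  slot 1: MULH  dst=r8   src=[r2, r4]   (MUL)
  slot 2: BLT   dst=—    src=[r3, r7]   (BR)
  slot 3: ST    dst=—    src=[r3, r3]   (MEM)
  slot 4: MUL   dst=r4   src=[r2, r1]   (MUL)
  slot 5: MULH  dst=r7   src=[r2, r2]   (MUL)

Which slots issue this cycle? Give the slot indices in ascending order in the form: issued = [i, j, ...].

slot 0 (ALU): ISSUE — free A2,Mu1,Ld2,B1 rp3 wp1
slot 1 (MUL): ISSUE — free A2,Mu0,Ld2,B1 rp1 wp0
slot 2 (BR): stall RD_PORT — free A2,Mu0,Ld2,B1 rp1 wp0
slot 3 (MEM): ISSUE — free A2,Mu0,Ld1,B1 rp0 wp0
slot 4 (MUL): stall FU — free A2,Mu0,Ld1,B1 rp0 wp0
slot 5 (MUL): stall FU — free A2,Mu0,Ld1,B1 rp0 wp0

issued = [0, 1, 3]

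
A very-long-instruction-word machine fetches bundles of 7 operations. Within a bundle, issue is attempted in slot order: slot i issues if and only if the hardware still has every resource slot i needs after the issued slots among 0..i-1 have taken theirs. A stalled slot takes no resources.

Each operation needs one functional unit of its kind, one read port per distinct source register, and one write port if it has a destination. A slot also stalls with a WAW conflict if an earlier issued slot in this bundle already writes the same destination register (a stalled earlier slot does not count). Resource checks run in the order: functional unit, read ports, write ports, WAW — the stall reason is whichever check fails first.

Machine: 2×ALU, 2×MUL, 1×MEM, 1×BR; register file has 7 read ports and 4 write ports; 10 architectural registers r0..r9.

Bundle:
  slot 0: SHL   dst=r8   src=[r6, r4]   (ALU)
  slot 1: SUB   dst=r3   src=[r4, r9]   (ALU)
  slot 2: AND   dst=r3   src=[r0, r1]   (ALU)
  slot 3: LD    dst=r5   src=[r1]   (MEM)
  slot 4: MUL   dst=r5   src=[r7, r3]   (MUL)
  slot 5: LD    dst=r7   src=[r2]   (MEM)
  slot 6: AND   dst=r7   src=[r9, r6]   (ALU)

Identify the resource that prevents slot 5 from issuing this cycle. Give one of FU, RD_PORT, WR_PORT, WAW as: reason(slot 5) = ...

  0. ALU→r8 ⇒ go  {1A/2Mu/1Ld/1B | 5r 3w}
  1. ALU→r3 ⇒ go  {0A/2Mu/1Ld/1B | 3r 2w}
  2. ALU→r3 ⇒ no(FU)  {0A/2Mu/1Ld/1B | 3r 2w}
  3. MEM→r5 ⇒ go  {0A/2Mu/0Ld/1B | 2r 1w}
  4. MUL→r5 ⇒ no(WAW)  {0A/2Mu/0Ld/1B | 2r 1w}
  5. MEM→r7 ⇒ no(FU)  {0A/2Mu/0Ld/1B | 2r 1w}
  6. ALU→r7 ⇒ no(FU)  {0A/2Mu/0Ld/1B | 2r 1w}

reason(slot 5) = FU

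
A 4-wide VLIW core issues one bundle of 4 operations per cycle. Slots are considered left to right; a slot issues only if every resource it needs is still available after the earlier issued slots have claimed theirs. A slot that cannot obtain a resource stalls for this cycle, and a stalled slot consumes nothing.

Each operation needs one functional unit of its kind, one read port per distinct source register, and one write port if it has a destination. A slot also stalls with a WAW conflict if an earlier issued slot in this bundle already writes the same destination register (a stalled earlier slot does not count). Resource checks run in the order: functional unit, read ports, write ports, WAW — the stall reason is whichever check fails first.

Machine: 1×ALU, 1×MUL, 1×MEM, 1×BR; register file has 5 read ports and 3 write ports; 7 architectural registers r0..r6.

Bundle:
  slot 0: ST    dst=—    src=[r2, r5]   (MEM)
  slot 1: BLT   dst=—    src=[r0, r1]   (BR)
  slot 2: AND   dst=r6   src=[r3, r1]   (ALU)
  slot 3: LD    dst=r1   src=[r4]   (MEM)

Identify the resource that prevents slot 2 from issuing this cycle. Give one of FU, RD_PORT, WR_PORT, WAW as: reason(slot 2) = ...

[0] MEM needs rd=2 wr=0: ok; after: ALU=1 MUL=1 MEM=0 BR=1, R=3, W=3
[1] BR needs rd=2 wr=0: ok; after: ALU=1 MUL=1 MEM=0 BR=0, R=1, W=3
[2] ALU needs rd=2 wr=1: RD_PORT; after: ALU=1 MUL=1 MEM=0 BR=0, R=1, W=3
[3] MEM needs rd=1 wr=1: FU; after: ALU=1 MUL=1 MEM=0 BR=0, R=1, W=3

reason(slot 2) = RD_PORT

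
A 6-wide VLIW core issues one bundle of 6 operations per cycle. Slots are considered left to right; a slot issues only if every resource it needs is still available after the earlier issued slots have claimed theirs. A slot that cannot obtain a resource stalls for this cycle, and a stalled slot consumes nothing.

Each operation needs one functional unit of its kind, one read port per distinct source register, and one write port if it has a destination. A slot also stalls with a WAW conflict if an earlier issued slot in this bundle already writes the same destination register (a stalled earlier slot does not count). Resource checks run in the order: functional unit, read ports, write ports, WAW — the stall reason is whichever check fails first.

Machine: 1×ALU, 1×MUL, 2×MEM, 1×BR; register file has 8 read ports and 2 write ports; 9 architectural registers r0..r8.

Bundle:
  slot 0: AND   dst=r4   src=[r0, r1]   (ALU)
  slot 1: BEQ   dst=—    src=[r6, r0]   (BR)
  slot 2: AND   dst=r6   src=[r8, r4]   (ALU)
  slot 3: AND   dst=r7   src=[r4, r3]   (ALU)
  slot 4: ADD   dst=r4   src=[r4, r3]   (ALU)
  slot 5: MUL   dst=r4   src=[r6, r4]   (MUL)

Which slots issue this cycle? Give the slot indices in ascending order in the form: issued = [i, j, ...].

[0] ALU needs rd=2 wr=1: ok; after: ALU=0 MUL=1 MEM=2 BR=1, R=6, W=1
[1] BR needs rd=2 wr=0: ok; after: ALU=0 MUL=1 MEM=2 BR=0, R=4, W=1
[2] ALU needs rd=2 wr=1: FU; after: ALU=0 MUL=1 MEM=2 BR=0, R=4, W=1
[3] ALU needs rd=2 wr=1: FU; after: ALU=0 MUL=1 MEM=2 BR=0, R=4, W=1
[4] ALU needs rd=2 wr=1: FU; after: ALU=0 MUL=1 MEM=2 BR=0, R=4, W=1
[5] MUL needs rd=2 wr=1: WAW; after: ALU=0 MUL=1 MEM=2 BR=0, R=4, W=1

issued = [0, 1]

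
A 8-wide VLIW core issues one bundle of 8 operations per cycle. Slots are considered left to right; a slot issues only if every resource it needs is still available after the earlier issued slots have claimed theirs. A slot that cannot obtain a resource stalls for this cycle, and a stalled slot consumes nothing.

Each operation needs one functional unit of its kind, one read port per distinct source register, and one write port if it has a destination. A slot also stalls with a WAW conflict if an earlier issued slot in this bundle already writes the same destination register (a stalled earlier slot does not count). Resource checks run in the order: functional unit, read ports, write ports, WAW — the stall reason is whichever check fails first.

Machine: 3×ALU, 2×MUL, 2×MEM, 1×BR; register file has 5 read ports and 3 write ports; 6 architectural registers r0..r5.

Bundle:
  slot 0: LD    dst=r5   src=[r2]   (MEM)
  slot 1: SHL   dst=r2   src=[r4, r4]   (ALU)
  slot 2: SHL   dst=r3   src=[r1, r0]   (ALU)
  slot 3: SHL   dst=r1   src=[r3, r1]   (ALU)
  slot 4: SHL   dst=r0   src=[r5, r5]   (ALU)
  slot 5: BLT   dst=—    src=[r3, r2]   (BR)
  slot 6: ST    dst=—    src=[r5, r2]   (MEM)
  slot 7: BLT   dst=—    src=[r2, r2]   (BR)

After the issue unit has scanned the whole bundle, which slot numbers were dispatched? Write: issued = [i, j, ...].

issued = [0, 1, 2, 7]

#0 MEM src=r2 dispatched  <A:3 Mu:2 Ld:1 B:1 rd:4 wr:2>
#1 ALU src=r4,r4 dispatched  <A:2 Mu:2 Ld:1 B:1 rd:3 wr:1>
#2 ALU src=r1,r0 dispatched  <A:1 Mu:2 Ld:1 B:1 rd:1 wr:0>
#3 ALU src=r3,r1 held:RD_PORT  <A:1 Mu:2 Ld:1 B:1 rd:1 wr:0>
#4 ALU src=r5,r5 held:WR_PORT  <A:1 Mu:2 Ld:1 B:1 rd:1 wr:0>
#5 BR src=r3,r2 held:RD_PORT  <A:1 Mu:2 Ld:1 B:1 rd:1 wr:0>
#6 MEM src=r5,r2 held:RD_PORT  <A:1 Mu:2 Ld:1 B:1 rd:1 wr:0>
#7 BR src=r2,r2 dispatched  <A:1 Mu:2 Ld:1 B:0 rd:0 wr:0>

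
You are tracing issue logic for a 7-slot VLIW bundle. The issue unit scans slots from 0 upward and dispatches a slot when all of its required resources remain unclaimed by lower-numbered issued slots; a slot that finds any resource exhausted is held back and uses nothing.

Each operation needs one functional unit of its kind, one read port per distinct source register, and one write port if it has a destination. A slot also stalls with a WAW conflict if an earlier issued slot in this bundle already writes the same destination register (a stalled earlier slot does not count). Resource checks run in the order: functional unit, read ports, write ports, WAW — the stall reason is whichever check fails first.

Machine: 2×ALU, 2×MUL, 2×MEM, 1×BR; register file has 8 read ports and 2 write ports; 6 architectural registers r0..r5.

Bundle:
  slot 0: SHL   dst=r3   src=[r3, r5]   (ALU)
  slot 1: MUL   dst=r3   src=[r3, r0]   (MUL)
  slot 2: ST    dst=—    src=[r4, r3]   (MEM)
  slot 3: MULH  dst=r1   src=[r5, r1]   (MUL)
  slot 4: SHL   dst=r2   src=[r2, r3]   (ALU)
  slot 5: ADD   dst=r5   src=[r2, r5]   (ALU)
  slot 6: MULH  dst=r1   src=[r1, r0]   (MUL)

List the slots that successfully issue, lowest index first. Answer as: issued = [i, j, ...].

  0. ALU→r3 ⇒ go  {1A/2Mu/2Ld/1B | 6r 1w}
  1. MUL→r3 ⇒ no(WAW)  {1A/2Mu/2Ld/1B | 6r 1w}
  2. MEM ⇒ go  {1A/2Mu/1Ld/1B | 4r 1w}
  3. MUL→r1 ⇒ go  {1A/1Mu/1Ld/1B | 2r 0w}
  4. ALU→r2 ⇒ no(WR_PORT)  {1A/1Mu/1Ld/1B | 2r 0w}
  5. ALU→r5 ⇒ no(WR_PORT)  {1A/1Mu/1Ld/1B | 2r 0w}
  6. MUL→r1 ⇒ no(WR_PORT)  {1A/1Mu/1Ld/1B | 2r 0w}

issued = [0, 2, 3]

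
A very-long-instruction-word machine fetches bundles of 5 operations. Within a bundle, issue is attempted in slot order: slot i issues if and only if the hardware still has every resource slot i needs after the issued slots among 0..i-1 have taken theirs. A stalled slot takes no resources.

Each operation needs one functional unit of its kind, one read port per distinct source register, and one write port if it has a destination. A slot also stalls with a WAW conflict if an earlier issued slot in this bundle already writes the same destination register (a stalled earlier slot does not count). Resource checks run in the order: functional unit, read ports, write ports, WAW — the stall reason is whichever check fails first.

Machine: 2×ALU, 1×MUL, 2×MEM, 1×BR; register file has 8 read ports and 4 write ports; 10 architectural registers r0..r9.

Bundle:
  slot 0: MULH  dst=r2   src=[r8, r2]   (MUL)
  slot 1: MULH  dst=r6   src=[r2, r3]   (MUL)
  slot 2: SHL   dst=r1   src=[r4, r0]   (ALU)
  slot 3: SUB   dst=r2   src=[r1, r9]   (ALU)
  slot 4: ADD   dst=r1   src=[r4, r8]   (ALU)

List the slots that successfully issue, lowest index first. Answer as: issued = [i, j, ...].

issued = [0, 2]

[0] MUL needs rd=2 wr=1: ok; after: ALU=2 MUL=0 MEM=2 BR=1, R=6, W=3
[1] MUL needs rd=2 wr=1: FU; after: ALU=2 MUL=0 MEM=2 BR=1, R=6, W=3
[2] ALU needs rd=2 wr=1: ok; after: ALU=1 MUL=0 MEM=2 BR=1, R=4, W=2
[3] ALU needs rd=2 wr=1: WAW; after: ALU=1 MUL=0 MEM=2 BR=1, R=4, W=2
[4] ALU needs rd=2 wr=1: WAW; after: ALU=1 MUL=0 MEM=2 BR=1, R=4, W=2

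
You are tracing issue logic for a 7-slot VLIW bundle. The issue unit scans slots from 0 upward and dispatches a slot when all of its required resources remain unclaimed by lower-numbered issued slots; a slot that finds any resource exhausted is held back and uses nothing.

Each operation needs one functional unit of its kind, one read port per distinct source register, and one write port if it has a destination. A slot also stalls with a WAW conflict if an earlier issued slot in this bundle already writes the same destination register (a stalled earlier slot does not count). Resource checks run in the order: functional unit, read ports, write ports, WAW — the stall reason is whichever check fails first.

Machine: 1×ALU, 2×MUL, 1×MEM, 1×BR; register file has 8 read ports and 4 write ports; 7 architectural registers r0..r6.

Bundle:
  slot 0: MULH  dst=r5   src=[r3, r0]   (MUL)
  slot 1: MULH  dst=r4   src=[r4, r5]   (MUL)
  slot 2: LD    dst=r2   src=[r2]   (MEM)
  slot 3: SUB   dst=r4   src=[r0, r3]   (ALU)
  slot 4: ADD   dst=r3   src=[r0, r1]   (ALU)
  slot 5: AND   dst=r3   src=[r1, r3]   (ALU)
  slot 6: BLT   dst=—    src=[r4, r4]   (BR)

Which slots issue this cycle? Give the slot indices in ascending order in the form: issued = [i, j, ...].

slot 0 (MUL): ISSUE — free A1,Mu1,Ld1,B1 rp6 wp3
slot 1 (MUL): ISSUE — free A1,Mu0,Ld1,B1 rp4 wp2
slot 2 (MEM): ISSUE — free A1,Mu0,Ld0,B1 rp3 wp1
slot 3 (ALU): stall WAW — free A1,Mu0,Ld0,B1 rp3 wp1
slot 4 (ALU): ISSUE — free A0,Mu0,Ld0,B1 rp1 wp0
slot 5 (ALU): stall FU — free A0,Mu0,Ld0,B1 rp1 wp0
slot 6 (BR): ISSUE — free A0,Mu0,Ld0,B0 rp0 wp0

issued = [0, 1, 2, 4, 6]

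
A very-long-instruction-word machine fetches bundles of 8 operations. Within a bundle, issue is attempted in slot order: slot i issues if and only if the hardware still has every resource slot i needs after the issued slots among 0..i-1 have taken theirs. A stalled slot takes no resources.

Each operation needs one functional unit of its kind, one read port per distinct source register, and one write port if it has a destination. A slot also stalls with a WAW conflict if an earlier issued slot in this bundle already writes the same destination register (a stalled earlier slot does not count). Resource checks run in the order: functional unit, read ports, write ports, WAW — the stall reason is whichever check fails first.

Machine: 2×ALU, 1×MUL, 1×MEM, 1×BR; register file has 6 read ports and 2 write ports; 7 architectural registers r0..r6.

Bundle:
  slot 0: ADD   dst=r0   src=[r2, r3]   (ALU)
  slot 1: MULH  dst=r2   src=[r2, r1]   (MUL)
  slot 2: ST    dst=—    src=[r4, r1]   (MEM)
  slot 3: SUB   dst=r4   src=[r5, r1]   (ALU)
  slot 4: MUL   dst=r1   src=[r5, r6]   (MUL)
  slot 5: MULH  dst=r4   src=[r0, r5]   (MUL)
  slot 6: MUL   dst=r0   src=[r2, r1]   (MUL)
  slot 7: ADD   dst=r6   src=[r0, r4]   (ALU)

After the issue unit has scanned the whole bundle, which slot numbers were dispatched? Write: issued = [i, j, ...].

#0 ALU src=r2,r3 dispatched  <A:1 Mu:1 Ld:1 B:1 rd:4 wr:1>
#1 MUL src=r2,r1 dispatched  <A:1 Mu:0 Ld:1 B:1 rd:2 wr:0>
#2 MEM src=r4,r1 dispatched  <A:1 Mu:0 Ld:0 B:1 rd:0 wr:0>
#3 ALU src=r5,r1 held:RD_PORT  <A:1 Mu:0 Ld:0 B:1 rd:0 wr:0>
#4 MUL src=r5,r6 held:FU  <A:1 Mu:0 Ld:0 B:1 rd:0 wr:0>
#5 MUL src=r0,r5 held:FU  <A:1 Mu:0 Ld:0 B:1 rd:0 wr:0>
#6 MUL src=r2,r1 held:FU  <A:1 Mu:0 Ld:0 B:1 rd:0 wr:0>
#7 ALU src=r0,r4 held:RD_PORT  <A:1 Mu:0 Ld:0 B:1 rd:0 wr:0>

issued = [0, 1, 2]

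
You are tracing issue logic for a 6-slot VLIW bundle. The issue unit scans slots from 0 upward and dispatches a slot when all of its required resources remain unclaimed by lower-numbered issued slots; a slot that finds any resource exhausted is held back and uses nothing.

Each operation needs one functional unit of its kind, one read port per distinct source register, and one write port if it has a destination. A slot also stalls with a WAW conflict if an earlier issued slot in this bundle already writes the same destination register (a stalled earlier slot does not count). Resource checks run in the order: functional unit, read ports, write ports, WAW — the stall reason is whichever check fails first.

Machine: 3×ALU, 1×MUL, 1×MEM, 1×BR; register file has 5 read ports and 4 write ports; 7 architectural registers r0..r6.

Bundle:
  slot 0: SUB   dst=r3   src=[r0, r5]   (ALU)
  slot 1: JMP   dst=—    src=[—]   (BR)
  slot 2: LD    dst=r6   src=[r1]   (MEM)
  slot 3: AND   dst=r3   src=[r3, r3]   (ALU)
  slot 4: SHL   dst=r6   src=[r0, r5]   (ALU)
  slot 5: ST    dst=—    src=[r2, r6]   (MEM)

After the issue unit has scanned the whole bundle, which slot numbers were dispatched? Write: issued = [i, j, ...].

issued = [0, 1, 2]

  0. ALU→r3 ⇒ go  {2A/1Mu/1Ld/1B | 3r 3w}
  1. BR ⇒ go  {2A/1Mu/1Ld/0B | 3r 3w}
  2. MEM→r6 ⇒ go  {2A/1Mu/0Ld/0B | 2r 2w}
  3. ALU→r3 ⇒ no(WAW)  {2A/1Mu/0Ld/0B | 2r 2w}
  4. ALU→r6 ⇒ no(WAW)  {2A/1Mu/0Ld/0B | 2r 2w}
  5. MEM ⇒ no(FU)  {2A/1Mu/0Ld/0B | 2r 2w}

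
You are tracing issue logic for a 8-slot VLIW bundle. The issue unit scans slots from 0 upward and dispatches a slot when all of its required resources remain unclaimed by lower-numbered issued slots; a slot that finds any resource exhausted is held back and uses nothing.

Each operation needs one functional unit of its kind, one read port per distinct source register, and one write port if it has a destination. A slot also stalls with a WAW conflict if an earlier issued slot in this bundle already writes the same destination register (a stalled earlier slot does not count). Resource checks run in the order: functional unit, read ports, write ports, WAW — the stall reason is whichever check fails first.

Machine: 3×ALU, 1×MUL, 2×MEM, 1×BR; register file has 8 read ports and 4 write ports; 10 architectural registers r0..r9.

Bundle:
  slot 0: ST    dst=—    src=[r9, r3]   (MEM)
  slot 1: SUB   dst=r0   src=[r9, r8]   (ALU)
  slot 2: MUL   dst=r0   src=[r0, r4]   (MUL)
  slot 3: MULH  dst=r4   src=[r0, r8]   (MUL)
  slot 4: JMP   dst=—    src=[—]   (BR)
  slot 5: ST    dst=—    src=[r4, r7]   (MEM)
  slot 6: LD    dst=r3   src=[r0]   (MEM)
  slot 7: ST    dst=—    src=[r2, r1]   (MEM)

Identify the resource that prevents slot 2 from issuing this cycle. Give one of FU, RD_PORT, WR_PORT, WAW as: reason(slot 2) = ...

reason(slot 2) = WAW

#0 MEM src=r9,r3 dispatched  <A:3 Mu:1 Ld:1 B:1 rd:6 wr:4>
#1 ALU src=r9,r8 dispatched  <A:2 Mu:1 Ld:1 B:1 rd:4 wr:3>
#2 MUL src=r0,r4 held:WAW  <A:2 Mu:1 Ld:1 B:1 rd:4 wr:3>
#3 MUL src=r0,r8 dispatched  <A:2 Mu:0 Ld:1 B:1 rd:2 wr:2>
#4 BR src=- dispatched  <A:2 Mu:0 Ld:1 B:0 rd:2 wr:2>
#5 MEM src=r4,r7 dispatched  <A:2 Mu:0 Ld:0 B:0 rd:0 wr:2>
#6 MEM src=r0 held:FU  <A:2 Mu:0 Ld:0 B:0 rd:0 wr:2>
#7 MEM src=r2,r1 held:FU  <A:2 Mu:0 Ld:0 B:0 rd:0 wr:2>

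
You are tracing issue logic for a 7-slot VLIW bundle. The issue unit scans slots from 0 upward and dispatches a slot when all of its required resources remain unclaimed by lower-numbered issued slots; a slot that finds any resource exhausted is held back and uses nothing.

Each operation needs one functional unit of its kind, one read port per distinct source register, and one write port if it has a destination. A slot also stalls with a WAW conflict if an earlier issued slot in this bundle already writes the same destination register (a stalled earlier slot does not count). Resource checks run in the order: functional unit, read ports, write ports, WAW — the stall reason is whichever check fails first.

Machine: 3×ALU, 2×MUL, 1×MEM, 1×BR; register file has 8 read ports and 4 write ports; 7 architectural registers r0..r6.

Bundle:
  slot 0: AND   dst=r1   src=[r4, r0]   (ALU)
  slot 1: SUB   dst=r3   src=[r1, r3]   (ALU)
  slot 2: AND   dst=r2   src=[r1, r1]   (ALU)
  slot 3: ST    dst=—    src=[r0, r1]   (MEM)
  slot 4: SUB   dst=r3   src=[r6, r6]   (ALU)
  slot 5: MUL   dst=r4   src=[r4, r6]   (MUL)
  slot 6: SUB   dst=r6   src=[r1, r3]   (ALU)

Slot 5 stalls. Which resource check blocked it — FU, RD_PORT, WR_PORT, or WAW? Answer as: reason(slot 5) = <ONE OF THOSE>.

reason(slot 5) = RD_PORT

  0. ALU→r1 ⇒ go  {2A/2Mu/1Ld/1B | 6r 3w}
  1. ALU→r3 ⇒ go  {1A/2Mu/1Ld/1B | 4r 2w}
  2. ALU→r2 ⇒ go  {0A/2Mu/1Ld/1B | 3r 1w}
  3. MEM ⇒ go  {0A/2Mu/0Ld/1B | 1r 1w}
  4. ALU→r3 ⇒ no(FU)  {0A/2Mu/0Ld/1B | 1r 1w}
  5. MUL→r4 ⇒ no(RD_PORT)  {0A/2Mu/0Ld/1B | 1r 1w}
  6. ALU→r6 ⇒ no(FU)  {0A/2Mu/0Ld/1B | 1r 1w}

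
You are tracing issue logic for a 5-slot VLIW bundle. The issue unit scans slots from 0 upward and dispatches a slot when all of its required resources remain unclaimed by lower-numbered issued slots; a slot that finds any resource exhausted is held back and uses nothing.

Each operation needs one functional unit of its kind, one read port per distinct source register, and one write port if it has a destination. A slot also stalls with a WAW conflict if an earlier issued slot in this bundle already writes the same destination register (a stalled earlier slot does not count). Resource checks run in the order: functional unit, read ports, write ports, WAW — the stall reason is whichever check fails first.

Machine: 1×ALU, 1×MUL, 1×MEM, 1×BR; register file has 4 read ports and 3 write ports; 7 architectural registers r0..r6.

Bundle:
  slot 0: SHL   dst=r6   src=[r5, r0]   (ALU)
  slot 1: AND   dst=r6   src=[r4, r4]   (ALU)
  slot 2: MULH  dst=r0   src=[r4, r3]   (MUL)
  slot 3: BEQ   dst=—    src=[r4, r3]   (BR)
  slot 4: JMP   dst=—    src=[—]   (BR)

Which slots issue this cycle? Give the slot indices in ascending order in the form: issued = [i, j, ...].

issued = [0, 2, 4]

(0) want 1×ALU +2rd +1wr — yes → AL0|MU1|ME1|BR1|rd2|wr2
(1) want 1×ALU +1rd +1wr — FU → AL0|MU1|ME1|BR1|rd2|wr2
(2) want 1×MUL +2rd +1wr — yes → AL0|MU0|ME1|BR1|rd0|wr1
(3) want 1×BR +2rd +0wr — RD_PORT → AL0|MU0|ME1|BR1|rd0|wr1
(4) want 1×BR +0rd +0wr — yes → AL0|MU0|ME1|BR0|rd0|wr1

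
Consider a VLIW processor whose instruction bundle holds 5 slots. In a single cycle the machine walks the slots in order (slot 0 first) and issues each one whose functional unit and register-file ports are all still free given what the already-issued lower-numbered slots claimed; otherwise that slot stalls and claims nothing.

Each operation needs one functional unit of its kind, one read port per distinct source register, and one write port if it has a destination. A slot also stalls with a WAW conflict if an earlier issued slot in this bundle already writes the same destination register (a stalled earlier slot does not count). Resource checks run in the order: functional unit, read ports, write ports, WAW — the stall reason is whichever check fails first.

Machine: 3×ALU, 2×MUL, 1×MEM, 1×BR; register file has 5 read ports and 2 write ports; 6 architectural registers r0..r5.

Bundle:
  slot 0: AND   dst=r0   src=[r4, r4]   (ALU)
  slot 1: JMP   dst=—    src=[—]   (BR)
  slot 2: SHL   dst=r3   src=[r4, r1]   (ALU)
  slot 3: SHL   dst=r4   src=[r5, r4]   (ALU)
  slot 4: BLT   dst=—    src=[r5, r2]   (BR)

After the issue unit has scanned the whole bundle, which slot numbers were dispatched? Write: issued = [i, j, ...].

issued = [0, 1, 2]

(0) want 1×ALU +1rd +1wr — yes → AL2|MU2|ME1|BR1|rd4|wr1
(1) want 1×BR +0rd +0wr — yes → AL2|MU2|ME1|BR0|rd4|wr1
(2) want 1×ALU +2rd +1wr — yes → AL1|MU2|ME1|BR0|rd2|wr0
(3) want 1×ALU +2rd +1wr — WR_PORT → AL1|MU2|ME1|BR0|rd2|wr0
(4) want 1×BR +2rd +0wr — FU → AL1|MU2|ME1|BR0|rd2|wr0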